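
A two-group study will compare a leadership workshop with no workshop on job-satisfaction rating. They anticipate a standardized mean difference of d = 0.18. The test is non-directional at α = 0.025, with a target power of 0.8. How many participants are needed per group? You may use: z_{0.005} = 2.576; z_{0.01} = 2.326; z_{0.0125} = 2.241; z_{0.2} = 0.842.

n = 587 per group

For two independent groups with equal n: n = 2·((z_{α/2} + z_β) / d)².
z_{α/2} + z_β = 2.241 + 0.842 = 3.083.
n = 2 × (3.083 / 0.18)² = 2 × 17.128² = 2 × 293.36 = 586.7.
Round up to the next whole participant.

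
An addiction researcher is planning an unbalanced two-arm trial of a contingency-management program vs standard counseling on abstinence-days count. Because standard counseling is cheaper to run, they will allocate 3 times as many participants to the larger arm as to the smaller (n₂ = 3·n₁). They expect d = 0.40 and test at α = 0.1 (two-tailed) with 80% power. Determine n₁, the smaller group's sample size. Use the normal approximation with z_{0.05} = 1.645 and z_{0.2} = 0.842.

n₁ = 52

With allocation ratio k = n₂/n₁ = 3, Var(x̄₁−x̄₂) = σ²(1/n₁ + 1/(k·n₁)) = σ²·(k+1)/(k·n₁).
So n₁ = (1 + 1/k)·((z_{α/2} + z_β)/d)² = 1.333 × (2.487/0.40)².
n₁ = 1.333 × 38.66 = 51.5.
Round up: n₁ = 52, giving n₂ = 3 × 52 = 156.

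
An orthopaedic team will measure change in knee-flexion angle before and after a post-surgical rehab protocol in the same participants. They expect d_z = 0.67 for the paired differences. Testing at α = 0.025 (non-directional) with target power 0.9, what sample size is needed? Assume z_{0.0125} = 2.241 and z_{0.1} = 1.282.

n = 28 pairs

For a paired (one-sample on differences) test: n = ((z_{α/2} + z_β) / d)².
z_{α/2} + z_β = 2.241 + 1.282 = 3.523.
n = (3.523 / 0.67)² = 5.258² = 27.65.
Round up.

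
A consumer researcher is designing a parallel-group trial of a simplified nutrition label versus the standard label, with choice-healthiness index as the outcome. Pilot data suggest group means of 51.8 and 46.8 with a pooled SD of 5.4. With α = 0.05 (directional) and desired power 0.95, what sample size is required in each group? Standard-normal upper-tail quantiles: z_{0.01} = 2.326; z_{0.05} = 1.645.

Cohen's d = |M₁ − M₂| / SD_pooled = |51.8 − 46.8| / 5.4 = 5.0 / 5.4 = 0.926.
For two independent groups with equal n: n = 2·((z_{α} + z_β) / d)².
z_{α} + z_β = 1.645 + 1.645 = 3.290.
n = 2 × (3.290 / 0.926)² = 2 × 3.553² = 2 × 12.62 = 25.2.
Round up to the next whole participant.

n = 26 per group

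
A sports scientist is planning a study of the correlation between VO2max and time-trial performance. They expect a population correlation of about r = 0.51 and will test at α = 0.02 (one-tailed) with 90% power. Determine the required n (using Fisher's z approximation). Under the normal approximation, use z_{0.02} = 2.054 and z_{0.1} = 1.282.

n = 39

Fisher's z: C = ½·ln((1+r)/(1−r)) = ½·ln(3.0816) = 0.5627.
n = ((z_{α} + z_β)/C)² + 3.
(2.054 + 1.282) / 0.5627 = 3.336 / 0.5627 = 5.929.
n = 5.929² + 3 = 35.15 + 3 = 38.1.
Round up.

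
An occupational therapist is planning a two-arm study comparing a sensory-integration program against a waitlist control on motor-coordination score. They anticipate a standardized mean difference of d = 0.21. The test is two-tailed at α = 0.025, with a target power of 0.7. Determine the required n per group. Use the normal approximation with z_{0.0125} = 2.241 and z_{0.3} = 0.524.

n = 347 per group

For two independent groups with equal n: n = 2·((z_{α/2} + z_β) / d)².
z_{α/2} + z_β = 2.241 + 0.524 = 2.765.
n = 2 × (2.765 / 0.21)² = 2 × 13.167² = 2 × 173.36 = 346.7.
Round up to the next whole participant.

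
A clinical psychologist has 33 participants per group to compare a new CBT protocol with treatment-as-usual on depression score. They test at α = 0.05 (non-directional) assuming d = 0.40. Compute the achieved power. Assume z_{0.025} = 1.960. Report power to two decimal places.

power ≈ 0.37

For two equal groups, power = Φ(d·√(n/2) − z_{α/2}).
d·√(n/2) = 0.40 × √(33/2) = 0.40 × 4.062 = 1.625.
z_β = 1.625 − 1.960 = -0.335.
Power = Φ(-0.335) = 0.369.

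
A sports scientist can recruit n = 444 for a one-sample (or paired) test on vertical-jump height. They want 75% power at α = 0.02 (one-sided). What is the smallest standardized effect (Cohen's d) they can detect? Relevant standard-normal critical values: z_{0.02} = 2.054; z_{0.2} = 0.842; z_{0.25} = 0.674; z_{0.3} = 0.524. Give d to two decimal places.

d_min ≈ 0.13

For a single sample (or paired design) of n = 444: d_min = (z_{α} + z_β)/√n.
z-sum = 2.054 + 0.674 = 2.728.
d_min = 2.728 / √444 = 2.728 / 21.071 = 0.129.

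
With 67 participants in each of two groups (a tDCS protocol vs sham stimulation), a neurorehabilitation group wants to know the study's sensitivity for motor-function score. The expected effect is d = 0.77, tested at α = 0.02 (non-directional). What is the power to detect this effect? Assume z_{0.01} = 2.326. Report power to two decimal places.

power ≈ 0.98

For two equal groups, power = Φ(d·√(n/2) − z_{α/2}).
d·√(n/2) = 0.77 × √(67/2) = 0.77 × 5.788 = 4.457.
z_β = 4.457 − 2.326 = 2.131.
Power = Φ(2.131) = 0.983.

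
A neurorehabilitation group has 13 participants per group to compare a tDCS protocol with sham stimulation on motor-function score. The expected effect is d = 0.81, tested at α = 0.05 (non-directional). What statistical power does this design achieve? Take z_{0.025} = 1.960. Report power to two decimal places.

For two equal groups, power = Φ(d·√(n/2) − z_{α/2}).
d·√(n/2) = 0.81 × √(13/2) = 0.81 × 2.550 = 2.065.
z_β = 2.065 − 1.960 = 0.105.
Power = Φ(0.105) = 0.542.

power ≈ 0.54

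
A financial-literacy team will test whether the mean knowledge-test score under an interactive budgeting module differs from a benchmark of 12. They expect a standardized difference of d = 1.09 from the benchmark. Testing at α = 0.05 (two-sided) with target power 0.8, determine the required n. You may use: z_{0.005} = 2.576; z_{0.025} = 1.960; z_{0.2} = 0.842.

n = 7

For a one-sample test: n = ((z_{α/2} + z_β) / d)².
z_{α/2} + z_β = 1.960 + 0.842 = 2.802.
n = (2.802 / 1.09)² = 2.571² = 6.61.
Round up.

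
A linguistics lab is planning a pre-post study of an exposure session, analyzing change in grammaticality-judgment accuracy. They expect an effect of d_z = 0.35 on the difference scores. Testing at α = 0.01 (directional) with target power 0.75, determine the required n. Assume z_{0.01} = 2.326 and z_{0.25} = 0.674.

For a paired (one-sample on differences) test: n = ((z_{α} + z_β) / d)².
z_{α} + z_β = 2.326 + 0.674 = 3.000.
n = (3.000 / 0.35)² = 8.571² = 73.47.
Round up.

n = 74 pairs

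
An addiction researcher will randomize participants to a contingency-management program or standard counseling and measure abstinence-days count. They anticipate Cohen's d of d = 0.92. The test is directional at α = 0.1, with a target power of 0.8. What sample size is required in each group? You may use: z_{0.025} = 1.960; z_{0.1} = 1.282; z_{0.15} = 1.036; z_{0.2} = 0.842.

n = 11 per group

For two independent groups with equal n: n = 2·((z_{α} + z_β) / d)².
z_{α} + z_β = 1.282 + 0.842 = 2.124.
n = 2 × (2.124 / 0.92)² = 2 × 2.309² = 2 × 5.33 = 10.7.
Round up to the next whole participant.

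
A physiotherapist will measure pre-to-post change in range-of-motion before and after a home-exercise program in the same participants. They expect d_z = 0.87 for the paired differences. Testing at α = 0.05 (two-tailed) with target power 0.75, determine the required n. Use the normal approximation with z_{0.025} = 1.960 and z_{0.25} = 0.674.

n = 10 pairs

For a paired (one-sample on differences) test: n = ((z_{α/2} + z_β) / d)².
z_{α/2} + z_β = 1.960 + 0.674 = 2.634.
n = (2.634 / 0.87)² = 3.028² = 9.17.
Round up.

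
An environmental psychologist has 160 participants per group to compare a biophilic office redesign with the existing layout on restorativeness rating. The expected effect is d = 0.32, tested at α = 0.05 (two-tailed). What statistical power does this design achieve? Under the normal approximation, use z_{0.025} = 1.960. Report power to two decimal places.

For two equal groups, power = Φ(d·√(n/2) − z_{α/2}).
d·√(n/2) = 0.32 × √(160/2) = 0.32 × 8.944 = 2.862.
z_β = 2.862 − 1.960 = 0.902.
Power = Φ(0.902) = 0.817.

power ≈ 0.82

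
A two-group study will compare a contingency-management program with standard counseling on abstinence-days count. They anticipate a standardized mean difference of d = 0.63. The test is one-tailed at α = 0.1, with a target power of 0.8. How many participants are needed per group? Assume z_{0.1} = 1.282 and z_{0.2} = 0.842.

n = 23 per group

For two independent groups with equal n: n = 2·((z_{α} + z_β) / d)².
z_{α} + z_β = 1.282 + 0.842 = 2.124.
n = 2 × (2.124 / 0.63)² = 2 × 3.371² = 2 × 11.37 = 22.7.
Round up to the next whole participant.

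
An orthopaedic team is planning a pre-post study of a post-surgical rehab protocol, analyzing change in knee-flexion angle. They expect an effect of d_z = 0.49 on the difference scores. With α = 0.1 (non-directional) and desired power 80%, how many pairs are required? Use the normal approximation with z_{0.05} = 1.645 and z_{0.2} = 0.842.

n = 26 pairs

For a paired (one-sample on differences) test: n = ((z_{α/2} + z_β) / d)².
z_{α/2} + z_β = 1.645 + 0.842 = 2.487.
n = (2.487 / 0.49)² = 5.076² = 25.76.
Round up.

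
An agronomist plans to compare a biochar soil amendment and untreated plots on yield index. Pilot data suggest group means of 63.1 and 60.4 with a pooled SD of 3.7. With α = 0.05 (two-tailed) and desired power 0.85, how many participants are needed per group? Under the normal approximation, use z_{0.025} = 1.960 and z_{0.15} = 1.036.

n = 34 per group

Cohen's d = |M₁ − M₂| / SD_pooled = |63.1 − 60.4| / 3.7 = 2.7 / 3.7 = 0.730.
For two independent groups with equal n: n = 2·((z_{α/2} + z_β) / d)².
z_{α/2} + z_β = 1.960 + 1.036 = 2.996.
n = 2 × (2.996 / 0.730)² = 2 × 4.104² = 2 × 16.84 = 33.7.
Round up to the next whole participant.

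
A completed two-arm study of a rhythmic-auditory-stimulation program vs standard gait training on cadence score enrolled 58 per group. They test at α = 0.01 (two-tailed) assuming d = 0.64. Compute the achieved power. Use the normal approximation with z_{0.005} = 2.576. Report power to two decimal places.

For two equal groups, power = Φ(d·√(n/2) − z_{α/2}).
d·√(n/2) = 0.64 × √(58/2) = 0.64 × 5.385 = 3.447.
z_β = 3.447 − 2.576 = 0.871.
Power = Φ(0.871) = 0.808.

power ≈ 0.81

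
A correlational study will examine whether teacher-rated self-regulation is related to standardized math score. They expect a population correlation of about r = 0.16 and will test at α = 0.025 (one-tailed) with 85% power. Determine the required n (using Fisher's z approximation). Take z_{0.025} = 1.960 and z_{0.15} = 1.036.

n = 348

Fisher's z: C = ½·ln((1+r)/(1−r)) = ½·ln(1.3810) = 0.1614.
n = ((z_{α} + z_β)/C)² + 3.
(1.960 + 1.036) / 0.1614 = 2.996 / 0.1614 = 18.563.
n = 18.563² + 3 = 344.57 + 3 = 347.6.
Round up.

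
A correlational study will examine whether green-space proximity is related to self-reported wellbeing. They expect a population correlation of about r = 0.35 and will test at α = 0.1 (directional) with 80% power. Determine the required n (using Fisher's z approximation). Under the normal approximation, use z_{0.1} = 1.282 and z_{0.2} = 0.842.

Fisher's z: C = ½·ln((1+r)/(1−r)) = ½·ln(2.0769) = 0.3654.
n = ((z_{α} + z_β)/C)² + 3.
(1.282 + 0.842) / 0.3654 = 2.124 / 0.3654 = 5.813.
n = 5.813² + 3 = 33.79 + 3 = 36.8.
Round up.

n = 37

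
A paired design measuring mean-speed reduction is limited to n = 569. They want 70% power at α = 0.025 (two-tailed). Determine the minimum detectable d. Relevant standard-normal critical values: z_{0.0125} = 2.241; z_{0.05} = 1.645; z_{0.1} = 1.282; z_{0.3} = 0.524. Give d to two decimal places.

For a single sample (or paired design) of n = 569: d_min = (z_{α/2} + z_β)/√n.
z-sum = 2.241 + 0.524 = 2.765.
d_min = 2.765 / √569 = 2.765 / 23.854 = 0.116.

d_min ≈ 0.12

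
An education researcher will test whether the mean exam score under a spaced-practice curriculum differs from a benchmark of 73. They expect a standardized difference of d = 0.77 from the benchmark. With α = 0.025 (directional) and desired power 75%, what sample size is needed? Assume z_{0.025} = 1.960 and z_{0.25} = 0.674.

For a one-sample test: n = ((z_{α} + z_β) / d)².
z_{α} + z_β = 1.960 + 0.674 = 2.634.
n = (2.634 / 0.77)² = 3.421² = 11.70.
Round up.

n = 12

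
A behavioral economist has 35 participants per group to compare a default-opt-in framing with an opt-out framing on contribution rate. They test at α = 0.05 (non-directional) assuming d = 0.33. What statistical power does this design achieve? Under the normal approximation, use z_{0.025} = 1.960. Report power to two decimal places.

For two equal groups, power = Φ(d·√(n/2) − z_{α/2}).
d·√(n/2) = 0.33 × √(35/2) = 0.33 × 4.183 = 1.380.
z_β = 1.380 − 1.960 = -0.580.
Power = Φ(-0.580) = 0.281.

power ≈ 0.28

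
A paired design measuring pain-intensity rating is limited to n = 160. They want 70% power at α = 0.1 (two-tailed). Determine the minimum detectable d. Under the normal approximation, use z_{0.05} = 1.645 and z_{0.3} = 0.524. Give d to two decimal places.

For a single sample (or paired design) of n = 160: d_min = (z_{α/2} + z_β)/√n.
z-sum = 1.645 + 0.524 = 2.169.
d_min = 2.169 / √160 = 2.169 / 12.649 = 0.171.

d_min ≈ 0.17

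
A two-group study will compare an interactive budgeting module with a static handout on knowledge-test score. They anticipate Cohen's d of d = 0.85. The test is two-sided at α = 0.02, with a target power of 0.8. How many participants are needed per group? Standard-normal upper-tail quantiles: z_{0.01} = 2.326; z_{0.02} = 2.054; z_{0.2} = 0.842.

For two independent groups with equal n: n = 2·((z_{α/2} + z_β) / d)².
z_{α/2} + z_β = 2.326 + 0.842 = 3.168.
n = 2 × (3.168 / 0.85)² = 2 × 3.727² = 2 × 13.89 = 27.8.
Round up to the next whole participant.

n = 28 per group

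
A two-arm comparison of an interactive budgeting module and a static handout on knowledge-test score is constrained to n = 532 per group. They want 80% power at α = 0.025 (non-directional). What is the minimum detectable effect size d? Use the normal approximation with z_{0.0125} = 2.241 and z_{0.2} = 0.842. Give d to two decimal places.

d_min ≈ 0.19

For two independent groups of n = 532 each: d_min = (z_{α/2} + z_β)·√(2/n).
z-sum = 2.241 + 0.842 = 3.083.
d_min = 3.083 × √(2/532) = 3.083 × 0.0613 = 0.189.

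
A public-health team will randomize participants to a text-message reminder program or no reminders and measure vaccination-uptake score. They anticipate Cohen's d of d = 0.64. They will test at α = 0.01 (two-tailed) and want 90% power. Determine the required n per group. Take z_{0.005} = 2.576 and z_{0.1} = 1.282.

For two independent groups with equal n: n = 2·((z_{α/2} + z_β) / d)².
z_{α/2} + z_β = 2.576 + 1.282 = 3.858.
n = 2 × (3.858 / 0.64)² = 2 × 6.028² = 2 × 36.34 = 72.7.
Round up to the next whole participant.

n = 73 per group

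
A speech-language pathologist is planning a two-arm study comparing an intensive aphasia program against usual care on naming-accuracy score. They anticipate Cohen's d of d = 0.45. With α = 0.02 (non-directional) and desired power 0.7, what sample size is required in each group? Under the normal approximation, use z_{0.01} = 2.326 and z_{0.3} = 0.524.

For two independent groups with equal n: n = 2·((z_{α/2} + z_β) / d)².
z_{α/2} + z_β = 2.326 + 0.524 = 2.850.
n = 2 × (2.850 / 0.45)² = 2 × 6.333² = 2 × 40.11 = 80.2.
Round up to the next whole participant.

n = 81 per group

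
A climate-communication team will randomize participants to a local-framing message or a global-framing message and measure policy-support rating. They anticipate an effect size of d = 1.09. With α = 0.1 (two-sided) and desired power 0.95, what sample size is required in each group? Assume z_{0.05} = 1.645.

For two independent groups with equal n: n = 2·((z_{α/2} + z_β) / d)².
z_{α/2} + z_β = 1.645 + 1.645 = 3.290.
n = 2 × (3.290 / 1.09)² = 2 × 3.018² = 2 × 9.11 = 18.2.
Round up to the next whole participant.

n = 19 per group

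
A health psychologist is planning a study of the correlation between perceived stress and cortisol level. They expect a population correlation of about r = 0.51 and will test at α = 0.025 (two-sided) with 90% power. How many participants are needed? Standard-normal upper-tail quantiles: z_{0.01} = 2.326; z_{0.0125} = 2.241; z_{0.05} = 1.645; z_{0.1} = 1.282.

n = 43

Fisher's z: C = ½·ln((1+r)/(1−r)) = ½·ln(3.0816) = 0.5627.
n = ((z_{α/2} + z_β)/C)² + 3.
(2.241 + 1.282) / 0.5627 = 3.523 / 0.5627 = 6.261.
n = 6.261² + 3 = 39.20 + 3 = 42.2.
Round up.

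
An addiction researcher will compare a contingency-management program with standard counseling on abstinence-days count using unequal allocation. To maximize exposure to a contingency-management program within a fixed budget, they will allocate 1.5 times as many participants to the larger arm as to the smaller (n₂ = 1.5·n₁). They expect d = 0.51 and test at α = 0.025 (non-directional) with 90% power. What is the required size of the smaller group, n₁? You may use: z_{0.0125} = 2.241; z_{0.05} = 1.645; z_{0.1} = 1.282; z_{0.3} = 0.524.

With allocation ratio k = n₂/n₁ = 1.5, Var(x̄₁−x̄₂) = σ²(1/n₁ + 1/(k·n₁)) = σ²·(k+1)/(k·n₁).
So n₁ = (1 + 1/k)·((z_{α/2} + z_β)/d)² = 1.667 × (3.523/0.51)².
n₁ = 1.667 × 47.72 = 79.5.
Round up: n₁ = 80, giving n₂ = 1.5 × 80 = 120.

n₁ = 80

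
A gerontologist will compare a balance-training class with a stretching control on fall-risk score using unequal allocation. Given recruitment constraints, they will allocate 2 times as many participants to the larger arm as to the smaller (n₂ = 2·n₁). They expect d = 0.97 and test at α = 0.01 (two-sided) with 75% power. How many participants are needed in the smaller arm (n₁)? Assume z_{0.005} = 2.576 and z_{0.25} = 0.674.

n₁ = 17

With allocation ratio k = n₂/n₁ = 2, Var(x̄₁−x̄₂) = σ²(1/n₁ + 1/(k·n₁)) = σ²·(k+1)/(k·n₁).
So n₁ = (1 + 1/k)·((z_{α/2} + z_β)/d)² = 1.500 × (3.250/0.97)².
n₁ = 1.500 × 11.23 = 16.8.
Round up: n₁ = 17, giving n₂ = 2 × 17 = 34.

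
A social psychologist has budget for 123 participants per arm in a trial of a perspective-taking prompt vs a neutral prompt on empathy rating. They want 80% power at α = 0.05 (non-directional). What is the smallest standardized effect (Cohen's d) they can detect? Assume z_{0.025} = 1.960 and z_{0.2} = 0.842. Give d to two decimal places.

For two independent groups of n = 123 each: d_min = (z_{α/2} + z_β)·√(2/n).
z-sum = 1.960 + 0.842 = 2.802.
d_min = 2.802 × √(2/123) = 2.802 × 0.1275 = 0.357.

d_min ≈ 0.36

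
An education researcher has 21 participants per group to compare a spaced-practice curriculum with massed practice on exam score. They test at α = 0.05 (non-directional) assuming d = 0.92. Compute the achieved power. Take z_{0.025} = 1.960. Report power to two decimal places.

For two equal groups, power = Φ(d·√(n/2) − z_{α/2}).
d·√(n/2) = 0.92 × √(21/2) = 0.92 × 3.240 = 2.981.
z_β = 2.981 − 1.960 = 1.021.
Power = Φ(1.021) = 0.846.

power ≈ 0.85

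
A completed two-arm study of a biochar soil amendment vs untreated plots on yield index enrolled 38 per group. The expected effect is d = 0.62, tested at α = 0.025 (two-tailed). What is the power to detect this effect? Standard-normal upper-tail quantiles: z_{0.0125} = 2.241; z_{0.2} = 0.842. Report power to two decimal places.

power ≈ 0.68

For two equal groups, power = Φ(d·√(n/2) − z_{α/2}).
d·√(n/2) = 0.62 × √(38/2) = 0.62 × 4.359 = 2.703.
z_β = 2.703 − 2.241 = 0.462.
Power = Φ(0.462) = 0.678.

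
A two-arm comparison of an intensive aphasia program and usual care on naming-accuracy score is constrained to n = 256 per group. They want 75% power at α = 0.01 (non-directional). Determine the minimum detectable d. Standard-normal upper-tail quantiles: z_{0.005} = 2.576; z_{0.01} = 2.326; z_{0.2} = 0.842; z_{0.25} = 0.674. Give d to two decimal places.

d_min ≈ 0.29

For two independent groups of n = 256 each: d_min = (z_{α/2} + z_β)·√(2/n).
z-sum = 2.576 + 0.674 = 3.250.
d_min = 3.250 × √(2/256) = 3.250 × 0.0884 = 0.287.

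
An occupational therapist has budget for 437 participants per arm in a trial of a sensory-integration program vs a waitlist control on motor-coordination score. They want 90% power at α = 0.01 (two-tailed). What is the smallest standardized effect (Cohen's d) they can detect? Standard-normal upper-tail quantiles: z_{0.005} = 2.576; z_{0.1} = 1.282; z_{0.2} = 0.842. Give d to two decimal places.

For two independent groups of n = 437 each: d_min = (z_{α/2} + z_β)·√(2/n).
z-sum = 2.576 + 1.282 = 3.858.
d_min = 3.858 × √(2/437) = 3.858 × 0.0677 = 0.261.

d_min ≈ 0.26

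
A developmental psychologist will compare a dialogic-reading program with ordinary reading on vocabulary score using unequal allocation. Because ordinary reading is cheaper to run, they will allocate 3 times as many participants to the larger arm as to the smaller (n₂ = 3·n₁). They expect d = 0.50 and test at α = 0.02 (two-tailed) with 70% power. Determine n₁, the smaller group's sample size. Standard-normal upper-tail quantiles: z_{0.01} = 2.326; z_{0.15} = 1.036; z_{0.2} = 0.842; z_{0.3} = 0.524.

n₁ = 44

With allocation ratio k = n₂/n₁ = 3, Var(x̄₁−x̄₂) = σ²(1/n₁ + 1/(k·n₁)) = σ²·(k+1)/(k·n₁).
So n₁ = (1 + 1/k)·((z_{α/2} + z_β)/d)² = 1.333 × (2.850/0.50)².
n₁ = 1.333 × 32.49 = 43.3.
Round up: n₁ = 44, giving n₂ = 3 × 44 = 132.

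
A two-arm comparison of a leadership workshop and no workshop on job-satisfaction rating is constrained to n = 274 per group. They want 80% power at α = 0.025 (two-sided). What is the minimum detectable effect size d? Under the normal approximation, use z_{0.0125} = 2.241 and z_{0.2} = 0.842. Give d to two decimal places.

For two independent groups of n = 274 each: d_min = (z_{α/2} + z_β)·√(2/n).
z-sum = 2.241 + 0.842 = 3.083.
d_min = 3.083 × √(2/274) = 3.083 × 0.0854 = 0.263.

d_min ≈ 0.26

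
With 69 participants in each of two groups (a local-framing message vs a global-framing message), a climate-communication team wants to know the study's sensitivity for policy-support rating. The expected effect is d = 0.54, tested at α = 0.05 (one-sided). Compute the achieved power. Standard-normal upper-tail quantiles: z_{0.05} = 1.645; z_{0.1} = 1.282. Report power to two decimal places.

power ≈ 0.94

For two equal groups, power = Φ(d·√(n/2) − z_{α}).
d·√(n/2) = 0.54 × √(69/2) = 0.54 × 5.874 = 3.172.
z_β = 3.172 − 1.645 = 1.527.
Power = Φ(1.527) = 0.937.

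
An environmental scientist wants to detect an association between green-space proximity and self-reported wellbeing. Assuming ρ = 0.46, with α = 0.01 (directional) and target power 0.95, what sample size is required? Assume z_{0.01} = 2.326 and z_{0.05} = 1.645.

n = 67

Fisher's z: C = ½·ln((1+r)/(1−r)) = ½·ln(2.7037) = 0.4973.
n = ((z_{α} + z_β)/C)² + 3.
(2.326 + 1.645) / 0.4973 = 3.971 / 0.4973 = 7.985.
n = 7.985² + 3 = 63.76 + 3 = 66.8.
Round up.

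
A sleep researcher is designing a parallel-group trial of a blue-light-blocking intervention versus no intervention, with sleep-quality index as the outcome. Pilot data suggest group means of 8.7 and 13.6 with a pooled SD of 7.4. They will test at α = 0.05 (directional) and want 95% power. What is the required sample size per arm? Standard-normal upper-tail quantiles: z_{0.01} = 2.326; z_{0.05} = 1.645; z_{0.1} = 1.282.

n = 50 per group

Cohen's d = |M₁ − M₂| / SD_pooled = |8.7 − 13.6| / 7.4 = 4.9 / 7.4 = 0.662.
For two independent groups with equal n: n = 2·((z_{α} + z_β) / d)².
z_{α} + z_β = 1.645 + 1.645 = 3.290.
n = 2 × (3.290 / 0.662)² = 2 × 4.970² = 2 × 24.70 = 49.4.
Round up to the next whole participant.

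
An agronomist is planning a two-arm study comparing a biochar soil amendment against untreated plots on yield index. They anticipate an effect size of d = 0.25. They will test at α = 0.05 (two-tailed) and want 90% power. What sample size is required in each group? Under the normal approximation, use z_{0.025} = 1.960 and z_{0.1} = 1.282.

n = 337 per group

For two independent groups with equal n: n = 2·((z_{α/2} + z_β) / d)².
z_{α/2} + z_β = 1.960 + 1.282 = 3.242.
n = 2 × (3.242 / 0.25)² = 2 × 12.968² = 2 × 168.17 = 336.3.
Round up to the next whole participant.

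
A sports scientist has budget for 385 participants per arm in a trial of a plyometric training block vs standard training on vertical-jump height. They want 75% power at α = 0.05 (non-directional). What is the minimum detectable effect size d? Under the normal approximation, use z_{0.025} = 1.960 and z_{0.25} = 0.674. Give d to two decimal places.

For two independent groups of n = 385 each: d_min = (z_{α/2} + z_β)·√(2/n).
z-sum = 1.960 + 0.674 = 2.634.
d_min = 2.634 × √(2/385) = 2.634 × 0.0721 = 0.190.

d_min ≈ 0.19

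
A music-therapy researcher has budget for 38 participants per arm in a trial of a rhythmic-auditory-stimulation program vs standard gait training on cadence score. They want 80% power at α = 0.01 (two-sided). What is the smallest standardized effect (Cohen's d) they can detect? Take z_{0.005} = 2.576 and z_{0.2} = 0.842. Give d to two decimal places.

For two independent groups of n = 38 each: d_min = (z_{α/2} + z_β)·√(2/n).
z-sum = 2.576 + 0.842 = 3.418.
d_min = 3.418 × √(2/38) = 3.418 × 0.2294 = 0.784.

d_min ≈ 0.78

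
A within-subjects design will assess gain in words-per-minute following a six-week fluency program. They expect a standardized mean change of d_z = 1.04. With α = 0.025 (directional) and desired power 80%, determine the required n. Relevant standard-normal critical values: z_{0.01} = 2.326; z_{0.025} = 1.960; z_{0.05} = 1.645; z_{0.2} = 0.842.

n = 8 pairs

For a paired (one-sample on differences) test: n = ((z_{α} + z_β) / d)².
z_{α} + z_β = 1.960 + 0.842 = 2.802.
n = (2.802 / 1.04)² = 2.694² = 7.26.
Round up.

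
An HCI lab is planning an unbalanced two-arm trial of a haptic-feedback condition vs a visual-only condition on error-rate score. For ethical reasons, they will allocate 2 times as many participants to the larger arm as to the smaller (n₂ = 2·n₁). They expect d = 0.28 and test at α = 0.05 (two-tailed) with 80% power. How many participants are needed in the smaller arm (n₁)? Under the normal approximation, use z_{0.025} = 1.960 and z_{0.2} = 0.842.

With allocation ratio k = n₂/n₁ = 2, Var(x̄₁−x̄₂) = σ²(1/n₁ + 1/(k·n₁)) = σ²·(k+1)/(k·n₁).
So n₁ = (1 + 1/k)·((z_{α/2} + z_β)/d)² = 1.500 × (2.802/0.28)².
n₁ = 1.500 × 100.14 = 150.2.
Round up: n₁ = 151, giving n₂ = 2 × 151 = 302.

n₁ = 151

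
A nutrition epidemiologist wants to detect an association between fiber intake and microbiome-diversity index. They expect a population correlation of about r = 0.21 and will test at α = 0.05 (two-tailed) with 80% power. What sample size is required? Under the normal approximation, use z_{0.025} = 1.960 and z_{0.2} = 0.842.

Fisher's z: C = ½·ln((1+r)/(1−r)) = ½·ln(1.5316) = 0.2132.
n = ((z_{α/2} + z_β)/C)² + 3.
(1.960 + 0.842) / 0.2132 = 2.802 / 0.2132 = 13.143.
n = 13.143² + 3 = 172.73 + 3 = 175.7.
Round up.

n = 176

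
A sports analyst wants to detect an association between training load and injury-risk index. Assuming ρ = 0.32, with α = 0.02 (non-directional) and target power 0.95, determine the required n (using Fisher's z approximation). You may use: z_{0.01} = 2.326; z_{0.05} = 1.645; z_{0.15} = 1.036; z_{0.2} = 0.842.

Fisher's z: C = ½·ln((1+r)/(1−r)) = ½·ln(1.9412) = 0.3316.
n = ((z_{α/2} + z_β)/C)² + 3.
(2.326 + 1.645) / 0.3316 = 3.971 / 0.3316 = 11.975.
n = 11.975² + 3 = 143.41 + 3 = 146.4.
Round up.

n = 147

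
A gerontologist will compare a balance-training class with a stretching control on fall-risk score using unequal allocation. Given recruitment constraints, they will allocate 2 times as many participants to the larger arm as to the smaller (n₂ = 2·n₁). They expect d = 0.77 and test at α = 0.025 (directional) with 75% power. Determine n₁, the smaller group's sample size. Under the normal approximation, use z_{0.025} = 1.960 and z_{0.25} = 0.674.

n₁ = 18

With allocation ratio k = n₂/n₁ = 2, Var(x̄₁−x̄₂) = σ²(1/n₁ + 1/(k·n₁)) = σ²·(k+1)/(k·n₁).
So n₁ = (1 + 1/k)·((z_{α} + z_β)/d)² = 1.500 × (2.634/0.77)².
n₁ = 1.500 × 11.70 = 17.6.
Round up: n₁ = 18, giving n₂ = 2 × 18 = 36.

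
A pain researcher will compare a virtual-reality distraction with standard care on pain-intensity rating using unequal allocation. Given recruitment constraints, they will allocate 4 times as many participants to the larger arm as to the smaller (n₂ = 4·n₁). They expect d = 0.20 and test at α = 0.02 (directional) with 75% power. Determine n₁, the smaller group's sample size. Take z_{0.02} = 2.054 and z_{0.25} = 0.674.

With allocation ratio k = n₂/n₁ = 4, Var(x̄₁−x̄₂) = σ²(1/n₁ + 1/(k·n₁)) = σ²·(k+1)/(k·n₁).
So n₁ = (1 + 1/k)·((z_{α} + z_β)/d)² = 1.250 × (2.728/0.20)².
n₁ = 1.250 × 186.05 = 232.6.
Round up: n₁ = 233, giving n₂ = 4 × 233 = 932.

n₁ = 233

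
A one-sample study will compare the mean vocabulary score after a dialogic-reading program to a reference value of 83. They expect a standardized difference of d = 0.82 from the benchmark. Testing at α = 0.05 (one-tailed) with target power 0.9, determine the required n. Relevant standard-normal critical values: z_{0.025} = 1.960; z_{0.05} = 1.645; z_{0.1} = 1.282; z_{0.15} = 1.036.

n = 13

For a one-sample test: n = ((z_{α} + z_β) / d)².
z_{α} + z_β = 1.645 + 1.282 = 2.927.
n = (2.927 / 0.82)² = 3.570² = 12.74.
Round up.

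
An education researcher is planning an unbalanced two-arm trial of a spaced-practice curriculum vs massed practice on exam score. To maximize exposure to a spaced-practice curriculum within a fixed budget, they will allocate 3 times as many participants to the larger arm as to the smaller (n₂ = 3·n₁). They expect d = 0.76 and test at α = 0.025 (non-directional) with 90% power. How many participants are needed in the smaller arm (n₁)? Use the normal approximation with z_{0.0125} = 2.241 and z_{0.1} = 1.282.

n₁ = 29

With allocation ratio k = n₂/n₁ = 3, Var(x̄₁−x̄₂) = σ²(1/n₁ + 1/(k·n₁)) = σ²·(k+1)/(k·n₁).
So n₁ = (1 + 1/k)·((z_{α/2} + z_β)/d)² = 1.333 × (3.523/0.76)².
n₁ = 1.333 × 21.49 = 28.7.
Round up: n₁ = 29, giving n₂ = 3 × 29 = 87.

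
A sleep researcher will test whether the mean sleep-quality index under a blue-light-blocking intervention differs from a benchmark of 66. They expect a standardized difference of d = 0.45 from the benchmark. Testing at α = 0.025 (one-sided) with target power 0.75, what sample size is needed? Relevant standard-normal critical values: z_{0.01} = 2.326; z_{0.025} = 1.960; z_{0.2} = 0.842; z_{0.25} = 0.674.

n = 35

For a one-sample test: n = ((z_{α} + z_β) / d)².
z_{α} + z_β = 1.960 + 0.674 = 2.634.
n = (2.634 / 0.45)² = 5.853² = 34.26.
Round up.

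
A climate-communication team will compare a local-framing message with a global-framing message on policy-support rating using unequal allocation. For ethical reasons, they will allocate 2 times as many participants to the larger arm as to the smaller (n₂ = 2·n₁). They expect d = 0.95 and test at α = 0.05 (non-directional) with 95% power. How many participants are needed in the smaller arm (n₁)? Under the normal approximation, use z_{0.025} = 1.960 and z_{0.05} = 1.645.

With allocation ratio k = n₂/n₁ = 2, Var(x̄₁−x̄₂) = σ²(1/n₁ + 1/(k·n₁)) = σ²·(k+1)/(k·n₁).
So n₁ = (1 + 1/k)·((z_{α/2} + z_β)/d)² = 1.500 × (3.605/0.95)².
n₁ = 1.500 × 14.40 = 21.6.
Round up: n₁ = 22, giving n₂ = 2 × 22 = 44.

n₁ = 22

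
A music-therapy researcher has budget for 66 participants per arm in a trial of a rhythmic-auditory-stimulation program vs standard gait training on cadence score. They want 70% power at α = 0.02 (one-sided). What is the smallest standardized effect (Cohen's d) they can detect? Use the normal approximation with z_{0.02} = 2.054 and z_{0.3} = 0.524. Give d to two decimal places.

d_min ≈ 0.45

For two independent groups of n = 66 each: d_min = (z_{α} + z_β)·√(2/n).
z-sum = 2.054 + 0.524 = 2.578.
d_min = 2.578 × √(2/66) = 2.578 × 0.1741 = 0.449.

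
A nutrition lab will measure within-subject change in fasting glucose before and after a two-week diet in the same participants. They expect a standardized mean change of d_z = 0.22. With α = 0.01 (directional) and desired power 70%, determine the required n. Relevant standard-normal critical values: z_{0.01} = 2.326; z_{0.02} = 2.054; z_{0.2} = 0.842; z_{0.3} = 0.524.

For a paired (one-sample on differences) test: n = ((z_{α} + z_β) / d)².
z_{α} + z_β = 2.326 + 0.524 = 2.850.
n = (2.850 / 0.22)² = 12.955² = 167.82.
Round up.

n = 168 pairs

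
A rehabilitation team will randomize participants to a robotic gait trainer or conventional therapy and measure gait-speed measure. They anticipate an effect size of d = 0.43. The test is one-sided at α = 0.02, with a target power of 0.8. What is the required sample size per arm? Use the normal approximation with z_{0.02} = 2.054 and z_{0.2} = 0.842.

n = 91 per group

For two independent groups with equal n: n = 2·((z_{α} + z_β) / d)².
z_{α} + z_β = 2.054 + 0.842 = 2.896.
n = 2 × (2.896 / 0.43)² = 2 × 6.735² = 2 × 45.36 = 90.7.
Round up to the next whole participant.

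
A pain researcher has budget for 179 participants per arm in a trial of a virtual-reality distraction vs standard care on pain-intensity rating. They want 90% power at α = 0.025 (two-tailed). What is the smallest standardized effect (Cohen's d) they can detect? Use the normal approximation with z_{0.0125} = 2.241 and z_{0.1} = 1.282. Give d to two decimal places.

For two independent groups of n = 179 each: d_min = (z_{α/2} + z_β)·√(2/n).
z-sum = 2.241 + 1.282 = 3.523.
d_min = 3.523 × √(2/179) = 3.523 × 0.1057 = 0.372.

d_min ≈ 0.37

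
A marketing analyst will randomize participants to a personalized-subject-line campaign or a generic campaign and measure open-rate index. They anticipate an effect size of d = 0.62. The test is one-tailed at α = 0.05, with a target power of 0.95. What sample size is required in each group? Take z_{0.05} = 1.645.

For two independent groups with equal n: n = 2·((z_{α} + z_β) / d)².
z_{α} + z_β = 1.645 + 1.645 = 3.290.
n = 2 × (3.290 / 0.62)² = 2 × 5.306² = 2 × 28.16 = 56.3.
Round up to the next whole participant.

n = 57 per group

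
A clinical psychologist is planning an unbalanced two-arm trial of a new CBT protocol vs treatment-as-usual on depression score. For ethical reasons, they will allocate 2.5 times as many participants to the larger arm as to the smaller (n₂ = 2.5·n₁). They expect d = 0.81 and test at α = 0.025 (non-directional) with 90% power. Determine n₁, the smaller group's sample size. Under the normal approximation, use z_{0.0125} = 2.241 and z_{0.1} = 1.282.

With allocation ratio k = n₂/n₁ = 2.5, Var(x̄₁−x̄₂) = σ²(1/n₁ + 1/(k·n₁)) = σ²·(k+1)/(k·n₁).
So n₁ = (1 + 1/k)·((z_{α/2} + z_β)/d)² = 1.400 × (3.523/0.81)².
n₁ = 1.400 × 18.92 = 26.5.
Round up: n₁ = 27, giving n₂ = ⌈2.5 × 27⌉ = ⌈67.5⌉ = 68.

n₁ = 27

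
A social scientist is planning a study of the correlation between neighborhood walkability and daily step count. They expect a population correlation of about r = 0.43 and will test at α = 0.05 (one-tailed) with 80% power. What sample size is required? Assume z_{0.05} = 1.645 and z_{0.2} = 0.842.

n = 33

Fisher's z: C = ½·ln((1+r)/(1−r)) = ½·ln(2.5088) = 0.4599.
n = ((z_{α} + z_β)/C)² + 3.
(1.645 + 0.842) / 0.4599 = 2.487 / 0.4599 = 5.408.
n = 5.408² + 3 = 29.24 + 3 = 32.2.
Round up.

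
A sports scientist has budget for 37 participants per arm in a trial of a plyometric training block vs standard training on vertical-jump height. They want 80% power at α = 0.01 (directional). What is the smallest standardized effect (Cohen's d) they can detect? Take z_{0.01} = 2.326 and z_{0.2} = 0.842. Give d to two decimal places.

For two independent groups of n = 37 each: d_min = (z_{α} + z_β)·√(2/n).
z-sum = 2.326 + 0.842 = 3.168.
d_min = 3.168 × √(2/37) = 3.168 × 0.2325 = 0.737.

d_min ≈ 0.74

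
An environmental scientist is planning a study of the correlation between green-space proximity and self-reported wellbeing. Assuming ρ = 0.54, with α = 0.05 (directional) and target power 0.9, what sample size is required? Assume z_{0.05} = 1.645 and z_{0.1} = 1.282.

n = 27

Fisher's z: C = ½·ln((1+r)/(1−r)) = ½·ln(3.3478) = 0.6042.
n = ((z_{α} + z_β)/C)² + 3.
(1.645 + 1.282) / 0.6042 = 2.927 / 0.6042 = 4.844.
n = 4.844² + 3 = 23.47 + 3 = 26.5.
Round up.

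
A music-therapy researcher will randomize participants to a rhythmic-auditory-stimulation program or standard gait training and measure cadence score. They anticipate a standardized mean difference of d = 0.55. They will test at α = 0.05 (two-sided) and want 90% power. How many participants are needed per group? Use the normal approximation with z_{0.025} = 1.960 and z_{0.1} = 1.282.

n = 70 per group

For two independent groups with equal n: n = 2·((z_{α/2} + z_β) / d)².
z_{α/2} + z_β = 1.960 + 1.282 = 3.242.
n = 2 × (3.242 / 0.55)² = 2 × 5.895² = 2 × 34.75 = 69.5.
Round up to the next whole participant.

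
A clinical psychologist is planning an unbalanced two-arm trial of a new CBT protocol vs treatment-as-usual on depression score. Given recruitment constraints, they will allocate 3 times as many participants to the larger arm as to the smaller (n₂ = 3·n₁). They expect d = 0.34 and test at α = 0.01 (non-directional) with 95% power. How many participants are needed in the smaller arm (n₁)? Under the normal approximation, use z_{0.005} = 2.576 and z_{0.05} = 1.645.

With allocation ratio k = n₂/n₁ = 3, Var(x̄₁−x̄₂) = σ²(1/n₁ + 1/(k·n₁)) = σ²·(k+1)/(k·n₁).
So n₁ = (1 + 1/k)·((z_{α/2} + z_β)/d)² = 1.333 × (4.221/0.34)².
n₁ = 1.333 × 154.12 = 205.5.
Round up: n₁ = 206, giving n₂ = 3 × 206 = 618.

n₁ = 206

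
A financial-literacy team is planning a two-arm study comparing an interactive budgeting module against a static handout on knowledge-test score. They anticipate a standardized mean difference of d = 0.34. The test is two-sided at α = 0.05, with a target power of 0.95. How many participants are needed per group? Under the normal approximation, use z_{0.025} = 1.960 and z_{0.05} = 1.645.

n = 225 per group

For two independent groups with equal n: n = 2·((z_{α/2} + z_β) / d)².
z_{α/2} + z_β = 1.960 + 1.645 = 3.605.
n = 2 × (3.605 / 0.34)² = 2 × 10.603² = 2 × 112.42 = 224.8.
Round up to the next whole participant.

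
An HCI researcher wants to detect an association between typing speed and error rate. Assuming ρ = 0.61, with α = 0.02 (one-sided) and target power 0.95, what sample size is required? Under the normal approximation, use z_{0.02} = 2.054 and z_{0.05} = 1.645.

Fisher's z: C = ½·ln((1+r)/(1−r)) = ½·ln(4.1282) = 0.7089.
n = ((z_{α} + z_β)/C)² + 3.
(2.054 + 1.645) / 0.7089 = 3.699 / 0.7089 = 5.218.
n = 5.218² + 3 = 27.23 + 3 = 30.2.
Round up.

n = 31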